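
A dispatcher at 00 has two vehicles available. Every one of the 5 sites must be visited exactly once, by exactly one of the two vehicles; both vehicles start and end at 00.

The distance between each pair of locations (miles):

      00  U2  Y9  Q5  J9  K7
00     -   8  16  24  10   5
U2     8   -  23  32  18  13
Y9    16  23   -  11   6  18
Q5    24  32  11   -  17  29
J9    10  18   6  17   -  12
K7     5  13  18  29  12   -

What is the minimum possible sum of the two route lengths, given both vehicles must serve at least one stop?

Check every non-empty split of the stops between the two vehicles; for each half take its own optimal tour:
  {U2} + {Y9, Q5, J9, K7}: 16 + 58 = 74
  {Y9} + {U2, Q5, J9, K7}: 32 + 74 = 106
  {U2, Y9} + {Q5, J9, K7}: 47 + 58 = 105
  {Q5} + {U2, Y9, J9, K7}: 48 + 54 = 102
  {U2, Q5} + {Y9, J9, K7}: 64 + 39 = 103
  {Y9, Q5} + {U2, J9, K7}: 51 + 43 = 94
  … (15 splits in total)
Best: vehicle 1 00 → U2 → 00 = 16; vehicle 2 00 → Q5 → Y9 → J9 → K7 → 00 = 58; combined 74.

Minimum combined distance: 74 miles.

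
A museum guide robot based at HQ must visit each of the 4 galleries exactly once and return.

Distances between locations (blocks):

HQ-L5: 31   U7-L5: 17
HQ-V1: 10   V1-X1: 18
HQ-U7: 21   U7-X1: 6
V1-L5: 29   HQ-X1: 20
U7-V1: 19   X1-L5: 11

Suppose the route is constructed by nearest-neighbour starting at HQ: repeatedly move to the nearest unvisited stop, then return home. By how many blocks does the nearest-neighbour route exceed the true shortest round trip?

HQ: V1=10, X1=20, U7=21, L5=31 ⇒ V1
V1: X1=18, U7=19, L5=29 ⇒ X1
X1: U7=6, L5=11 ⇒ U7
U7: L5=17 ⇒ L5
NN route HQ → V1 → X1 → U7 → L5 → HQ costs 82.
Optimal: HQ → U7 → X1 → L5 → V1 → HQ costs 77 (by enumerating all 12 distinct tours).
Excess = 82 − 77 = 5.

5 blocks longer than the optimal tour.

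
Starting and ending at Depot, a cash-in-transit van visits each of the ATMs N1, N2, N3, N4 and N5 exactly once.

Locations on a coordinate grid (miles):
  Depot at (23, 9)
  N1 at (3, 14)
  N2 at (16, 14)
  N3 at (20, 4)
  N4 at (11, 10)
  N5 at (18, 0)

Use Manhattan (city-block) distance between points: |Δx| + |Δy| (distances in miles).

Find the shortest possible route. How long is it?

With 5 stops there are 5!/2 = 60 distinct round trips (a route and its reverse cost the same).
Depot - N1 - N2 - N3 - N4 - N5 - Depot: 25+13+14+15+17+14 = 98
Depot - N1 - N2 - N3 - N5 - N4 - Depot: 25+13+14+6+17+13 = 88
Depot - N1 - N2 - N4 - N3 - N5 - Depot: 25+13+9+15+6+14 = 82
Depot - N1 - N2 - N4 - N5 - N3 - Depot: 25+13+9+17+6+8 = 78
Depot - N1 - N2 - N5 - N3 - N4 - Depot: 25+13+16+6+15+13 = 88
Depot - N1 - N2 - N5 - N4 - N3 - Depot: 25+13+16+17+15+8 = 94
Depot - N1 - N3 - N2 - N4 - N5 - Depot: 25+27+14+9+17+14 = 106
Depot - N1 - N3 - N2 - N5 - N4 - Depot: 25+27+14+16+17+13 = 112
Depot - N1 - N3 - N4 - N2 - N5 - Depot: 25+27+15+9+16+14 = 106
Depot - N1 - N3 - N4 - N5 - N2 - Depot: 25+27+15+17+16+12 = 112
Depot - N1 - N3 - N5 - N2 - N4 - Depot: 25+27+6+16+9+13 = 96
Depot - N1 - N3 - N5 - N4 - N2 - Depot: 25+27+6+17+9+12 = 96
Depot - N1 - N4 - N2 - N3 - N5 - Depot: 25+12+9+14+6+14 = 80
Depot - N1 - N4 - N2 - N5 - N3 - Depot: 25+12+9+16+6+8 = 76
… (46 more)
Depot - N2 - N1 - N4 - N5 - N3 - Depot: 12+13+12+17+6+8 = 68  ← best
The minimum is 68.
One optimal route: Depot → N2 → N1 → N4 → N5 → N3 → Depot (or its reverse).

Minimum total distance: 68 miles.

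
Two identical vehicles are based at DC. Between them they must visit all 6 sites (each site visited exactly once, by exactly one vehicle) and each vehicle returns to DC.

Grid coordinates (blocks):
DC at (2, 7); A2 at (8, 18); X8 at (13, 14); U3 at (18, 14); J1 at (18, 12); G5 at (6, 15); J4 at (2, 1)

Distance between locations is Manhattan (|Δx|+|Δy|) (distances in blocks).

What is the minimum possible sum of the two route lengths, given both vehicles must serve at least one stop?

Minimum combined distance: 66 blocks.

Check every non-empty split of the stops between the two vehicles; for each half take its own optimal tour:
  {A2} + {X8, U3, J1, G5, J4}: 34 + 60 = 94
  {X8} + {A2, U3, J1, G5, J4}: 36 + 66 = 102
  {A2, X8} + {U3, J1, G5, J4}: 44 + 60 = 104
  {U3} + {A2, X8, J1, G5, J4}: 46 + 66 = 112
  {A2, U3} + {X8, J1, G5, J4}: 54 + 60 = 114
  {X8, U3} + {A2, J1, G5, J4}: 46 + 66 = 112
  … (31 splits in total)
  {A2, X8, U3, J1, G5} + {J4}: 54 + 12 = 66  ← best
Best: vehicle 1 DC → J1 → U3 → X8 → A2 → G5 → DC = 54; vehicle 2 DC → J4 → DC = 12; combined 66.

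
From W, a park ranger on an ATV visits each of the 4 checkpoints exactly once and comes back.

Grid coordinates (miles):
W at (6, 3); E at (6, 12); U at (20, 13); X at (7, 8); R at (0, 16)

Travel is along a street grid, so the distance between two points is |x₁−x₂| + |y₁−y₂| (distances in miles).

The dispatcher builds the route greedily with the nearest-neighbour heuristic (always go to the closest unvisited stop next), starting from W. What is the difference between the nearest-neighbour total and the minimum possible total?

W: X=6, E=9, R=19, U=24 ⇒ X
X: E=5, R=15, U=18 ⇒ E
E: R=10, U=15 ⇒ R
R: U=23 ⇒ U
NN route W → X → E → R → U → W costs 68.
Optimal: W → E → R → U → X → W costs 66 (by enumerating all 12 distinct tours).
Excess = 68 − 66 = 2.

The nearest-neighbour route is 2 miles longer than optimal.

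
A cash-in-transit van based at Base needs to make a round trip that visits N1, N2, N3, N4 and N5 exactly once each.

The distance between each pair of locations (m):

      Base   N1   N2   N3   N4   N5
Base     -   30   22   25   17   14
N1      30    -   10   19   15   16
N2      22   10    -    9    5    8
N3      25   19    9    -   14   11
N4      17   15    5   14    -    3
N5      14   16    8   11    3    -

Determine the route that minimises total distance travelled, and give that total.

Minimum total distance: 76 m.

Base - N1 - N2 - N3 - N4 - N5 - Base: 30+10+9+14+3+14 = 80
Base - N1 - N2 - N3 - N5 - N4 - Base: 30+10+9+11+3+17 = 80
Base - N1 - N2 - N4 - N3 - N5 - Base: 30+10+5+14+11+14 = 84
Base - N1 - N2 - N4 - N5 - N3 - Base: 30+10+5+3+11+25 = 84
Base - N1 - N2 - N5 - N3 - N4 - Base: 30+10+8+11+14+17 = 90
Base - N1 - N2 - N5 - N4 - N3 - Base: 30+10+8+3+14+25 = 90
Base - N1 - N3 - N2 - N4 - N5 - Base: 30+19+9+5+3+14 = 80
Base - N1 - N3 - N2 - N5 - N4 - Base: 30+19+9+8+3+17 = 86
Base - N1 - N3 - N4 - N2 - N5 - Base: 30+19+14+5+8+14 = 90
Base - N1 - N3 - N4 - N5 - N2 - Base: 30+19+14+3+8+22 = 96
Base - N1 - N3 - N5 - N2 - N4 - Base: 30+19+11+8+5+17 = 90
Base - N1 - N3 - N5 - N4 - N2 - Base: 30+19+11+3+5+22 = 90
Base - N1 - N4 - N2 - N3 - N5 - Base: 30+15+5+9+11+14 = 84
Base - N1 - N4 - N2 - N5 - N3 - Base: 30+15+5+8+11+25 = 94
… (46 more)
Base - N3 - N1 - N2 - N4 - N5 - Base: 25+19+10+5+3+14 = 76  ← best
The minimum is 76.
One optimal route: Base → N3 → N1 → N2 → N4 → N5 → Base (or its reverse).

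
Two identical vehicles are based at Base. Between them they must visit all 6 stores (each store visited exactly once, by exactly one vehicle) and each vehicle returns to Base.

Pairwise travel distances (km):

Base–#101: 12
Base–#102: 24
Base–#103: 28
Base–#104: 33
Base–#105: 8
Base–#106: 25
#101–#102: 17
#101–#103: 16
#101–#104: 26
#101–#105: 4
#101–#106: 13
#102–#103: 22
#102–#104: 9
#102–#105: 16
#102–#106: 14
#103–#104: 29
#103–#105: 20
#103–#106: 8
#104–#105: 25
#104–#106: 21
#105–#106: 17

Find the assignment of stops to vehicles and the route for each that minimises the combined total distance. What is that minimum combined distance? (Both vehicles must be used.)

Check every non-empty split of the stops between the two vehicles; for each half take its own optimal tour:
  {#101} + {#102, #103, #104, #105, #106}: 24 + 90 = 114
  {#102} + {#101, #103, #104, #105, #106}: 48 + 90 = 138
  {#101, #102} + {#103, #104, #105, #106}: 53 + 90 = 143
  {#103} + {#101, #102, #104, #105, #106}: 56 + 79 = 135
  {#101, #103} + {#102, #104, #105, #106}: 56 + 79 = 135
  {#102, #103} + {#101, #104, #105, #106}: 74 + 79 = 153
  … (31 splits in total)
  {#105} + {#101, #102, #103, #104, #106}: 16 + 90 = 106  ← best
Best: vehicle 1 Base → #105 → Base = 16; vehicle 2 Base → #101 → #103 → #106 → #104 → #102 → Base = 90; combined 106.

106 km — the smallest possible combined total.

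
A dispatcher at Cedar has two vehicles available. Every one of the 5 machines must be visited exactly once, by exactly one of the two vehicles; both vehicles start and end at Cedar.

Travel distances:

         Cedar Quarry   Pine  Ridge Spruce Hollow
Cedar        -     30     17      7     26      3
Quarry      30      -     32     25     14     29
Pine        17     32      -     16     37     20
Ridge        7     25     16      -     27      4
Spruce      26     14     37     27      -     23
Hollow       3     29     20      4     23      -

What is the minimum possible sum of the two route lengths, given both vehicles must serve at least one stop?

Try each way of splitting the stops between the two vehicles (each non-empty) and, for each split, find the best tour for each vehicle:
  {Quarry} + {Pine, Ridge, Spruce, Hollow}: 60 + 86 = 146
  {Pine} + {Quarry, Ridge, Spruce, Hollow}: 34 + 72 = 106
  {Quarry, Pine} + {Ridge, Spruce, Hollow}: 79 + 60 = 139
  {Ridge} + {Quarry, Pine, Spruce, Hollow}: 14 + 89 = 103
  {Quarry, Ridge} + {Pine, Spruce, Hollow}: 62 + 80 = 142
  {Pine, Ridge} + {Quarry, Spruce, Hollow}: 40 + 70 = 110
  … (15 splits in total)
  {Quarry, Pine, Ridge, Spruce} + {Hollow}: 95 + 6 = 101  ← best
Best: vehicle 1 Cedar → Ridge → Pine → Quarry → Spruce → Cedar = 95; vehicle 2 Cedar → Hollow → Cedar = 6; combined 101.

Minimum combined distance: 101.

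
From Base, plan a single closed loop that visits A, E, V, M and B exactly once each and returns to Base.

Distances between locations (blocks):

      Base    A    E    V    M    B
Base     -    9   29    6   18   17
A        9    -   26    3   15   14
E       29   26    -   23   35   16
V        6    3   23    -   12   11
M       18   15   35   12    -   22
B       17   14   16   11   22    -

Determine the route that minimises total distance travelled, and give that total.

Minimum total distance: 91 blocks.

Base→A→E→V→M→B→Base: 9+26+23+12+22+17 = 109
Base→A→E→V→B→M→Base: 9+26+23+11+22+18 = 109
Base→A→E→M→V→B→Base: 9+26+35+12+11+17 = 110
Base→A→E→M→B→V→Base: 9+26+35+22+11+6 = 109
Base→A→E→B→V→M→Base: 9+26+16+11+12+18 = 92
Base→A→E→B→M→V→Base: 9+26+16+22+12+6 = 91
Base→A→V→E→M→B→Base: 9+3+23+35+22+17 = 109
Base→A→V→E→B→M→Base: 9+3+23+16+22+18 = 91
Base→A→V→M→E→B→Base: 9+3+12+35+16+17 = 92
Base→A→V→M→B→E→Base: 9+3+12+22+16+29 = 91
Base→A→V→B→E→M→Base: 9+3+11+16+35+18 = 92
Base→A→V→B→M→E→Base: 9+3+11+22+35+29 = 109
Base→A→M→E→V→B→Base: 9+15+35+23+11+17 = 110
Base→A→M→E→B→V→Base: 9+15+35+16+11+6 = 92
… (46 more)
The minimum is 91.
One optimal route: Base → A → E → B → M → V → Base (or its reverse).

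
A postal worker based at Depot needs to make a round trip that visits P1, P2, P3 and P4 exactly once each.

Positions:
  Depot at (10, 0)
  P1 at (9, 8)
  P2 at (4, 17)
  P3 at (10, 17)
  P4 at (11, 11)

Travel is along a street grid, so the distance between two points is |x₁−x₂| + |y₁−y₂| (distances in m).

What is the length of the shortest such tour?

48 m — the shortest possible round trip.

Depot→P1→P2→P3→P4→Depot: 9+14+6+7+12 = 48
Depot→P1→P2→P4→P3→Depot: 9+14+13+7+17 = 60
Depot→P1→P3→P2→P4→Depot: 9+10+6+13+12 = 50
Depot→P1→P3→P4→P2→Depot: 9+10+7+13+23 = 62
Depot→P1→P4→P2→P3→Depot: 9+5+13+6+17 = 50
Depot→P1→P4→P3→P2→Depot: 9+5+7+6+23 = 50
Depot→P2→P1→P3→P4→Depot: 23+14+10+7+12 = 66
Depot→P2→P1→P4→P3→Depot: 23+14+5+7+17 = 66
Depot→P2→P3→P1→P4→Depot: 23+6+10+5+12 = 56
Depot→P2→P4→P1→P3→Depot: 23+13+5+10+17 = 68
Depot→P3→P1→P2→P4→Depot: 17+10+14+13+12 = 66
Depot→P3→P2→P1→P4→Depot: 17+6+14+5+12 = 54
The minimum is 48.
One optimal route: Depot → P1 → P2 → P3 → P4 → Depot (or its reverse).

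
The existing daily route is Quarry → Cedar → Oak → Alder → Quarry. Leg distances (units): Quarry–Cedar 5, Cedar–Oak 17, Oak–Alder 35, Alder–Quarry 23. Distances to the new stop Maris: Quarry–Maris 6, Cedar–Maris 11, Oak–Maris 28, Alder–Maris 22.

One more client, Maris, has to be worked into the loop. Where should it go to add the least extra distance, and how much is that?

Minimum extra distance: 5, inserting Maris between Alder and Quarry.

Insertion cost between consecutive stops i–j is d(i,Maris) + d(Maris,j) − d(i,j):
  between Quarry and Cedar: 6 + 11 − 5 = 12
  between Cedar and Oak: 11 + 28 − 17 = 22
  between Oak and Alder: 28 + 22 − 35 = 15
  between Alder and Quarry: 22 + 6 − 23 = 5
Cheapest insertion is between Alder and Quarry, adding 5.
New total = 80 + 5 = 85.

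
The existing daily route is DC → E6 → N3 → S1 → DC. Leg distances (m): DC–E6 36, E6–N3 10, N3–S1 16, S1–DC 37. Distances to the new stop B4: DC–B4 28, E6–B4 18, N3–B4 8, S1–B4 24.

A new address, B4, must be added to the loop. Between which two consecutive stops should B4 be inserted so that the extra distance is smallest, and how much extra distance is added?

Insertion cost between consecutive stops i–j is d(i,B4) + d(B4,j) − d(i,j):
  between DC and E6: 28 + 18 − 36 = 10
  between E6 and N3: 18 + 8 − 10 = 16
  between N3 and S1: 8 + 24 − 16 = 16
  between S1 and DC: 24 + 28 − 37 = 15
Cheapest insertion is between DC and E6, adding 10.
New total = 99 + 10 = 109.

Adding 10 m by placing B4 on the DC–E6 leg.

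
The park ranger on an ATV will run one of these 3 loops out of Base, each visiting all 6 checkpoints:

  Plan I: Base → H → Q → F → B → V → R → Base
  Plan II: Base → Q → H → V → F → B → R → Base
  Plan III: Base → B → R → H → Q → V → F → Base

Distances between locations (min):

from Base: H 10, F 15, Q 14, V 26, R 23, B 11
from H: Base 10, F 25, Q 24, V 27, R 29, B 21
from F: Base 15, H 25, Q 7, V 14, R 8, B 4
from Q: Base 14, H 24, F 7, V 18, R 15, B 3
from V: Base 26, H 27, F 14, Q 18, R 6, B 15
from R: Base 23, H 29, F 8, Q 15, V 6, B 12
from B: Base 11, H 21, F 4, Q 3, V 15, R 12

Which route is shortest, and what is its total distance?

Shortest is Plan I, total 89 min.

Plan I: 10 + 24 + 7 + 4 + 15 + 6 + 23 = 89
Plan II: 14 + 24 + 27 + 14 + 4 + 12 + 23 = 118
Plan III: 11 + 12 + 29 + 24 + 18 + 14 + 15 = 123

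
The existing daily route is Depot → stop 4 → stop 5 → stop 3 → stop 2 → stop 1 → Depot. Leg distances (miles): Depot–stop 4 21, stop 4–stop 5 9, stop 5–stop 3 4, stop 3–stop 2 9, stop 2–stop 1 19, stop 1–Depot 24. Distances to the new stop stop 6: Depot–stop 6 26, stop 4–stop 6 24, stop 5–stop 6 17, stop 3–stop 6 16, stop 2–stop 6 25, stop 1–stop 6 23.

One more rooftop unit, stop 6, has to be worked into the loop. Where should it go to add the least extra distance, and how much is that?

Insertion cost between consecutive stops i–j is d(i,stop 6) + d(stop 6,j) − d(i,j):
  between Depot and stop 4: 26 + 24 − 21 = 29
  between stop 4 and stop 5: 24 + 17 − 9 = 32
  between stop 5 and stop 3: 17 + 16 − 4 = 29
  between stop 3 and stop 2: 16 + 25 − 9 = 32
  between stop 2 and stop 1: 25 + 23 − 19 = 29
  between stop 1 and Depot: 23 + 26 − 24 = 25
Cheapest insertion is between stop 1 and Depot, adding 25.
New total = 86 + 25 = 111.

+25 miles — insert stop 6 between stop 1 and Depot.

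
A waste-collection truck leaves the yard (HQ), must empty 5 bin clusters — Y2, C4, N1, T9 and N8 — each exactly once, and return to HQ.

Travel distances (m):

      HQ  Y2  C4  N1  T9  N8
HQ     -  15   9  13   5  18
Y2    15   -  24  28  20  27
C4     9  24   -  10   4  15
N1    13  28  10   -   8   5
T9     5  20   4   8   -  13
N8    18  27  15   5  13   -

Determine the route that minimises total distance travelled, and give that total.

With 5 stops there are 5!/2 = 60 distinct round trips (a route and its reverse cost the same).
HQ - Y2 - C4 - N1 - T9 - N8 - HQ: 15+24+10+8+13+18 = 88
HQ - Y2 - C4 - N1 - N8 - T9 - HQ: 15+24+10+5+13+5 = 72
HQ - Y2 - C4 - T9 - N1 - N8 - HQ: 15+24+4+8+5+18 = 74
HQ - Y2 - C4 - T9 - N8 - N1 - HQ: 15+24+4+13+5+13 = 74
HQ - Y2 - C4 - N8 - N1 - T9 - HQ: 15+24+15+5+8+5 = 72
HQ - Y2 - C4 - N8 - T9 - N1 - HQ: 15+24+15+13+8+13 = 88
HQ - Y2 - N1 - C4 - T9 - N8 - HQ: 15+28+10+4+13+18 = 88
HQ - Y2 - N1 - C4 - N8 - T9 - HQ: 15+28+10+15+13+5 = 86
HQ - Y2 - N1 - T9 - C4 - N8 - HQ: 15+28+8+4+15+18 = 88
HQ - Y2 - N1 - T9 - N8 - C4 - HQ: 15+28+8+13+15+9 = 88
HQ - Y2 - N1 - N8 - C4 - T9 - HQ: 15+28+5+15+4+5 = 72
HQ - Y2 - N1 - N8 - T9 - C4 - HQ: 15+28+5+13+4+9 = 74
HQ - Y2 - T9 - C4 - N1 - N8 - HQ: 15+20+4+10+5+18 = 72
HQ - Y2 - T9 - C4 - N8 - N1 - HQ: 15+20+4+15+5+13 = 72
… (46 more)
HQ - Y2 - N8 - N1 - C4 - T9 - HQ: 15+27+5+10+4+5 = 66  ← best
The minimum is 66.
One optimal route: HQ → Y2 → N8 → N1 → C4 → T9 → HQ (or its reverse).

Shortest round trip = 66 m.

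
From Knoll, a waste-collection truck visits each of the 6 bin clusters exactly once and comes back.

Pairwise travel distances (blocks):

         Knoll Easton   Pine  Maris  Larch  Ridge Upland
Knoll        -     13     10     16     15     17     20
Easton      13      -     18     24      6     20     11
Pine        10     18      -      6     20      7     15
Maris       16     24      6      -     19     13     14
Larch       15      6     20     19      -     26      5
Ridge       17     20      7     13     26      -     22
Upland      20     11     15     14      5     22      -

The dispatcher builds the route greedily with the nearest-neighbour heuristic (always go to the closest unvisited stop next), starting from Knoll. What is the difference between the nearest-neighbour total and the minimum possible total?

From Knoll: Pine=10, Easton=13, Larch=15, Maris=16, Ridge=17, Upland=20 → choose Pine (10).
From Pine: Maris=6, Ridge=7, Upland=15, Easton=18, Larch=20 → choose Maris (6).
From Maris: Ridge=13, Upland=14, Larch=19, Easton=24 → choose Ridge (13).
From Ridge: Easton=20, Upland=22, Larch=26 → choose Easton (20).
From Easton: Larch=6, Upland=11 → choose Larch (6).
From Larch: Upland=5 → choose Upland (5).
NN route Knoll → Pine → Maris → Ridge → Easton → Larch → Upland → Knoll costs 80.
Optimal: Knoll → Easton → Larch → Upland → Maris → Pine → Ridge → Knoll costs 68 (by enumerating all 360 distinct tours).
Excess = 80 − 68 = 12.

Excess over optimum: 12 blocks.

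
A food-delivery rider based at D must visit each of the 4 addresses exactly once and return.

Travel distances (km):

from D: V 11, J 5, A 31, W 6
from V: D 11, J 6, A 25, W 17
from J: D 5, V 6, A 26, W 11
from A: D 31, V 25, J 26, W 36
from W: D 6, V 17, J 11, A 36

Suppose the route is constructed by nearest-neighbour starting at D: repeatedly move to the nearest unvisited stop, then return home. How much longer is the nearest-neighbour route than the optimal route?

The nearest-neighbour route is 17 km longer than optimal.

From D: J=5, W=6, V=11, A=31 → choose J (5).
From J: V=6, W=11, A=26 → choose V (6).
From V: W=17, A=25 → choose W (17).
From W: A=36 → choose A (36).
NN route D → J → V → W → A → D costs 95.
Optimal: D → J → V → A → W → D costs 78 (by enumerating all 12 distinct tours).
Excess = 95 − 78 = 17.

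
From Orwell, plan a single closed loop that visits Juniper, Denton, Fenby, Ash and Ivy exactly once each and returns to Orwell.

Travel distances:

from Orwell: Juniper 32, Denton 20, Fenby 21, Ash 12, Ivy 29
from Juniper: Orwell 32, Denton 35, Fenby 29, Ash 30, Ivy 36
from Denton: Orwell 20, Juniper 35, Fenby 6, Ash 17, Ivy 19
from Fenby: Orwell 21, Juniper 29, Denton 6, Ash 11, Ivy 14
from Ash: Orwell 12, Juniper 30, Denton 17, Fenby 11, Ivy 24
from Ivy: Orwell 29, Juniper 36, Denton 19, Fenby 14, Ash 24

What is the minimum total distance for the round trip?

Shortest round trip = 116.

With 5 stops there are 5!/2 = 60 distinct round trips (a route and its reverse cost the same).
Orwell→Juniper→Denton→Fenby→Ash→Ivy→Orwell: 32+35+6+11+24+29 = 137
Orwell→Juniper→Denton→Fenby→Ivy→Ash→Orwell: 32+35+6+14+24+12 = 123
Orwell→Juniper→Denton→Ash→Fenby→Ivy→Orwell: 32+35+17+11+14+29 = 138
Orwell→Juniper→Denton→Ash→Ivy→Fenby→Orwell: 32+35+17+24+14+21 = 143
Orwell→Juniper→Denton→Ivy→Fenby→Ash→Orwell: 32+35+19+14+11+12 = 123
Orwell→Juniper→Denton→Ivy→Ash→Fenby→Orwell: 32+35+19+24+11+21 = 142
Orwell→Juniper→Fenby→Denton→Ash→Ivy→Orwell: 32+29+6+17+24+29 = 137
Orwell→Juniper→Fenby→Denton→Ivy→Ash→Orwell: 32+29+6+19+24+12 = 122
Orwell→Juniper→Fenby→Ash→Denton→Ivy→Orwell: 32+29+11+17+19+29 = 137
Orwell→Juniper→Fenby→Ash→Ivy→Denton→Orwell: 32+29+11+24+19+20 = 135
Orwell→Juniper→Fenby→Ivy→Denton→Ash→Orwell: 32+29+14+19+17+12 = 123
Orwell→Juniper→Fenby→Ivy→Ash→Denton→Orwell: 32+29+14+24+17+20 = 136
Orwell→Juniper→Ash→Denton→Fenby→Ivy→Orwell: 32+30+17+6+14+29 = 128
Orwell→Juniper→Ash→Denton→Ivy→Fenby→Orwell: 32+30+17+19+14+21 = 133
… (46 more)
Orwell→Juniper→Ivy→Denton→Fenby→Ash→Orwell: 32+36+19+6+11+12 = 116  ← best
The minimum is 116.
One optimal route: Orwell → Juniper → Ivy → Denton → Fenby → Ash → Orwell (or its reverse).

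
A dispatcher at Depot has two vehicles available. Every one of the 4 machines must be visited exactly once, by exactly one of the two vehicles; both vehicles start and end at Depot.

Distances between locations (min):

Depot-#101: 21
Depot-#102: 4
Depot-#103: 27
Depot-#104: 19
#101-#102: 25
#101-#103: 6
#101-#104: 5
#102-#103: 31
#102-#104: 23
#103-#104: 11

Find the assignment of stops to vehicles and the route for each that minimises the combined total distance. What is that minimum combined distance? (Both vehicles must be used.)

Check every non-empty split of the stops between the two vehicles; for each half take its own optimal tour:
  {#101} + {#102, #103, #104}: 42 + 65 = 107
  {#102} + {#101, #103, #104}: 8 + 57 = 65
  {#101, #102} + {#103, #104}: 50 + 57 = 107
  {#103} + {#101, #102, #104}: 54 + 53 = 107
  {#101, #103} + {#102, #104}: 54 + 46 = 100
  {#102, #103} + {#101, #104}: 62 + 45 = 107
  … (7 splits in total)
Best: vehicle 1 Depot → #102 → Depot = 8; vehicle 2 Depot → #101 → #103 → #104 → Depot = 57; combined 65.

Minimum combined distance: 65 min.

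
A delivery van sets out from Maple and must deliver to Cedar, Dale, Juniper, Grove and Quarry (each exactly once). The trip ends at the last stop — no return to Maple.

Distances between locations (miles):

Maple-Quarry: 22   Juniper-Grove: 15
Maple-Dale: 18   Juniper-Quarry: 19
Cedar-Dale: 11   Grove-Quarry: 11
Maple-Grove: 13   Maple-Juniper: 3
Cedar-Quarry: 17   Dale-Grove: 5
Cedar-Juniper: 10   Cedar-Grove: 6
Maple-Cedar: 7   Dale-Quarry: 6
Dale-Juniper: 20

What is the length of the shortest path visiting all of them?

There are 5! = 120 possible orderings.
Maple→Cedar→Dale→Juniper→Grove→Quarry: 7+11+20+15+11 = 64
Maple→Cedar→Dale→Juniper→Quarry→Grove: 7+11+20+19+11 = 68
Maple→Cedar→Dale→Grove→Juniper→Quarry: 7+11+5+15+19 = 57
Maple→Cedar→Dale→Grove→Quarry→Juniper: 7+11+5+11+19 = 53
Maple→Cedar→Dale→Quarry→Juniper→Grove: 7+11+6+19+15 = 58
Maple→Cedar→Dale→Quarry→Grove→Juniper: 7+11+6+11+15 = 50
Maple→Cedar→Juniper→Dale→Grove→Quarry: 7+10+20+5+11 = 53
Maple→Cedar→Juniper→Dale→Quarry→Grove: 7+10+20+6+11 = 54
Maple→Cedar→Juniper→Grove→Dale→Quarry: 7+10+15+5+6 = 43
Maple→Cedar→Juniper→Grove→Quarry→Dale: 7+10+15+11+6 = 49
Maple→Cedar→Juniper→Quarry→Dale→Grove: 7+10+19+6+5 = 47
Maple→Cedar→Juniper→Quarry→Grove→Dale: 7+10+19+11+5 = 52
Maple→Cedar→Grove→Dale→Juniper→Quarry: 7+6+5+20+19 = 57
Maple→Cedar→Grove→Dale→Quarry→Juniper: 7+6+5+6+19 = 43
… (106 more)
Maple→Juniper→Cedar→Grove→Dale→Quarry: 3+10+6+5+6 = 30  ← best
The minimum is 30.
One shortest path: Maple → Juniper → Cedar → Grove → Dale → Quarry.

Shortest open route: 30 miles.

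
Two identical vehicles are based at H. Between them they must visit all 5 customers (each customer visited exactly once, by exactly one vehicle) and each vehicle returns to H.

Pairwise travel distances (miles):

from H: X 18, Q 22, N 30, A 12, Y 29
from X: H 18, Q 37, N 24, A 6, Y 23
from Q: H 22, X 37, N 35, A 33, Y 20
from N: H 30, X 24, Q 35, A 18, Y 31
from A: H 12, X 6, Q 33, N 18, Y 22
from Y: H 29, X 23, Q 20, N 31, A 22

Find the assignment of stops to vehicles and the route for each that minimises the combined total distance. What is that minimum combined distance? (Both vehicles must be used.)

Minimum combined distance: 139 miles.

Try each way of splitting the stops between the two vehicles (each non-empty) and, for each split, find the best tour for each vehicle:
  {X} + {Q, N, A, Y}: 36 + 103 = 139
  {Q} + {X, N, A, Y}: 44 + 102 = 146
  {X, Q} + {N, A, Y}: 77 + 90 = 167
  {N} + {X, Q, A, Y}: 60 + 83 = 143
  {X, N} + {Q, A, Y}: 72 + 76 = 148
  {Q, N} + {X, A, Y}: 87 + 70 = 157
  … (15 splits in total)
Best: vehicle 1 H → X → H = 36; vehicle 2 H → Q → Y → N → A → H = 103; combined 139.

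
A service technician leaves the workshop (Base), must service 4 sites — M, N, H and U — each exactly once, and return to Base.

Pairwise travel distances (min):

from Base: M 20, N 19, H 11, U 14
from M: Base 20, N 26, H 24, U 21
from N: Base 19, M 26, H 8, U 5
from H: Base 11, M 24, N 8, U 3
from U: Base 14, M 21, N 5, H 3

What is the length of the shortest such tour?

Minimum total distance: 65 min.

With 4 stops there are 4!/2 = 12 distinct round trips (a route and its reverse cost the same).
Base - M - N - H - U - Base: 20+26+8+3+14 = 71
Base - M - N - U - H - Base: 20+26+5+3+11 = 65
Base - M - H - N - U - Base: 20+24+8+5+14 = 71
Base - M - H - U - N - Base: 20+24+3+5+19 = 71
Base - M - U - N - H - Base: 20+21+5+8+11 = 65
Base - M - U - H - N - Base: 20+21+3+8+19 = 71
Base - N - M - H - U - Base: 19+26+24+3+14 = 86
Base - N - M - U - H - Base: 19+26+21+3+11 = 80
Base - N - H - M - U - Base: 19+8+24+21+14 = 86
Base - N - U - M - H - Base: 19+5+21+24+11 = 80
Base - H - M - N - U - Base: 11+24+26+5+14 = 80
Base - H - N - M - U - Base: 11+8+26+21+14 = 80
The minimum is 65.
One optimal route: Base → M → N → U → H → Base (or its reverse).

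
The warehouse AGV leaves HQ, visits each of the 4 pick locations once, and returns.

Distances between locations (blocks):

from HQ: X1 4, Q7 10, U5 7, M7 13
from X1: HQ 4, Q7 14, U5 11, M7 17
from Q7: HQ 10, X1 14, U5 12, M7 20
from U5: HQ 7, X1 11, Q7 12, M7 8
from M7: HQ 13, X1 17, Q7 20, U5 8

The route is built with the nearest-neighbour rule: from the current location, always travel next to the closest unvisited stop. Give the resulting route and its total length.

HQ → [X1:4 / U5:7 / Q7:10 / M7:13] → X1 (4)
X1 → [U5:11 / Q7:14 / M7:17] → U5 (11)
U5 → [M7:8 / Q7:12] → M7 (8)
M7 → [Q7:20] → Q7 (20)
Return Q7→HQ: 10.
Total = 4 + 11 + 8 + 20 + 10 = 53.

Total distance 53 blocks via the nearest-neighbour route HQ → X1 → U5 → M7 → Q7 → HQ.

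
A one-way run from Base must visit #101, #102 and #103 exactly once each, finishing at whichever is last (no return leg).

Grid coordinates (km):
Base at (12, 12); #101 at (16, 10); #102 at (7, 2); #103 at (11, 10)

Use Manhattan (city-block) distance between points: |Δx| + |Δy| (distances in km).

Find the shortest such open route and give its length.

Minimum one-way distance = 23 km.

There are 3! = 6 possible orderings.
Base - #101 - #102 - #103: 6+17+12 = 35
Base - #101 - #103 - #102: 6+5+12 = 23
Base - #102 - #101 - #103: 15+17+5 = 37
Base - #102 - #103 - #101: 15+12+5 = 32
Base - #103 - #101 - #102: 3+5+17 = 25
Base - #103 - #102 - #101: 3+12+17 = 32
The minimum is 23.
One shortest path: Base → #101 → #103 → #102.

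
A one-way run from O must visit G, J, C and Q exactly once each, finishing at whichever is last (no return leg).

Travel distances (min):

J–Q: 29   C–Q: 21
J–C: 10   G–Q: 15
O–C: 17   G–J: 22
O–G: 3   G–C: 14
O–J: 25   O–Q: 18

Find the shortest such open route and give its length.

Shortest open route: 49 min.

There are 4! = 24 possible orderings.
O → G → J → C → Q: 3+22+10+21 = 56
O → G → J → Q → C: 3+22+29+21 = 75
O → G → C → J → Q: 3+14+10+29 = 56
O → G → C → Q → J: 3+14+21+29 = 67
O → G → Q → J → C: 3+15+29+10 = 57
O → G → Q → C → J: 3+15+21+10 = 49
O → J → G → C → Q: 25+22+14+21 = 82
O → J → G → Q → C: 25+22+15+21 = 83
O → J → C → G → Q: 25+10+14+15 = 64
O → J → C → Q → G: 25+10+21+15 = 71
O → J → Q → G → C: 25+29+15+14 = 83
O → J → Q → C → G: 25+29+21+14 = 89
O → C → G → J → Q: 17+14+22+29 = 82
O → C → G → Q → J: 17+14+15+29 = 75
… (10 more)
The minimum is 49.
One shortest path: O → G → Q → C → J.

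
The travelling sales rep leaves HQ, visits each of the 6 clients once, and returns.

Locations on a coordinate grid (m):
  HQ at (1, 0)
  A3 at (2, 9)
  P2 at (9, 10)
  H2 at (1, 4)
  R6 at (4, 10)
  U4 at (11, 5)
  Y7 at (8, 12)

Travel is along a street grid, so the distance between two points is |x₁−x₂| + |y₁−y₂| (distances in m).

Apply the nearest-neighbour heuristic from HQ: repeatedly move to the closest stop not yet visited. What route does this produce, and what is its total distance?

From HQ: distances to unvisited — H2=4, A3=10, R6=13, U4=15, P2=18, Y7=19. Nearest is H2 (4).
From H2: distances to unvisited — A3=6, R6=9, U4=11, P2=14, Y7=15. Nearest is A3 (6).
From A3: distances to unvisited — R6=3, P2=8, Y7=9, U4=13. Nearest is R6 (3).
From R6: distances to unvisited — P2=5, Y7=6, U4=12. Nearest is P2 (5).
From P2: distances to unvisited — Y7=3, U4=7. Nearest is Y7 (3).
From Y7: distances to unvisited — U4=10. Nearest is U4 (10).
Return U4→HQ: 15.
Total = 4 + 6 + 3 + 5 + 3 + 10 + 15 = 46.

46 m along HQ → H2 → A3 → R6 → P2 → Y7 → U4 → HQ.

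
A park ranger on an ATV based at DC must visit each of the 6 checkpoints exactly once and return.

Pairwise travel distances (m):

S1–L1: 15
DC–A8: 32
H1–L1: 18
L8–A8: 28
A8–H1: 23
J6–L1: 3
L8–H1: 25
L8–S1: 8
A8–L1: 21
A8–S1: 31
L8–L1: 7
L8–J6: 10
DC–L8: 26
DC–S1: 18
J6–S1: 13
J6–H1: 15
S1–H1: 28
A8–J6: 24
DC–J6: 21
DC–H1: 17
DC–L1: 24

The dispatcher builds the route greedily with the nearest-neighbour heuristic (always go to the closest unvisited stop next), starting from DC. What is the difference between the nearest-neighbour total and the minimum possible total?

DC: H1=17, S1=18, J6=21, L1=24, L8=26, A8=32 ⇒ H1
H1: J6=15, L1=18, A8=23, L8=25, S1=28 ⇒ J6
J6: L1=3, L8=10, S1=13, A8=24 ⇒ L1
L1: L8=7, S1=15, A8=21 ⇒ L8
L8: S1=8, A8=28 ⇒ S1
S1: A8=31 ⇒ A8
NN route DC → H1 → J6 → L1 → L8 → S1 → A8 → DC costs 113.
Optimal: DC → S1 → L8 → J6 → L1 → A8 → H1 → DC costs 100 (by enumerating all 360 distinct tours).
Excess = 113 − 100 = 13.

13 m longer than the optimal tour.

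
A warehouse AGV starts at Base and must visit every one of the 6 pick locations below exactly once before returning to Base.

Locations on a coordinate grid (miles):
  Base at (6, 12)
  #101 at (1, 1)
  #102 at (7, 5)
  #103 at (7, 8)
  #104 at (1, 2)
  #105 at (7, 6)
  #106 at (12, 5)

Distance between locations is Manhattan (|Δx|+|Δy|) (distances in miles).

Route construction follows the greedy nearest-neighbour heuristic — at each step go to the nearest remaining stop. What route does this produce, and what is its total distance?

From Base: distances to unvisited — #103=5, #105=7, #102=8, #106=13, #104=15, #101=16. Nearest is #103 (5).
From #103: distances to unvisited — #105=2, #102=3, #106=8, #104=12, #101=13. Nearest is #105 (2).
From #105: distances to unvisited — #102=1, #106=6, #104=10, #101=11. Nearest is #102 (1).
From #102: distances to unvisited — #106=5, #104=9, #101=10. Nearest is #106 (5).
From #106: distances to unvisited — #104=14, #101=15. Nearest is #104 (14).
From #104: distances to unvisited — #101=1. Nearest is #101 (1).
Return #101→Base: 16.
Total = 5 + 2 + 1 + 5 + 14 + 1 + 16 = 44.

Total distance 44 miles via the nearest-neighbour route Base → #103 → #105 → #102 → #106 → #104 → #101 → Base.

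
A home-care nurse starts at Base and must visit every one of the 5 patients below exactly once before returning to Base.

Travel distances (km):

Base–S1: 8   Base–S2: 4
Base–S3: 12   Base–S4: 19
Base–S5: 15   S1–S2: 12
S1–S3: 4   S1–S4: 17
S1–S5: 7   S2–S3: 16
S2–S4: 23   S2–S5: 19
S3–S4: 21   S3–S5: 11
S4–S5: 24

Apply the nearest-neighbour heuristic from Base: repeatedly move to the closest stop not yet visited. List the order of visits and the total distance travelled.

At Base the remaining stops are S2 4, S1 8, S3 12, S5 15, S4 19; go to S2.
At S2 the remaining stops are S1 12, S3 16, S5 19, S4 23; go to S1.
At S1 the remaining stops are S3 4, S5 7, S4 17; go to S3.
At S3 the remaining stops are S5 11, S4 21; go to S5.
At S5 the remaining stops are S4 24; go to S4.
Return S4→Base: 19.
Total = 4 + 12 + 4 + 11 + 24 + 19 = 74.

Nearest-neighbour total = 74 km; route Base → S2 → S1 → S3 → S5 → S4 → Base.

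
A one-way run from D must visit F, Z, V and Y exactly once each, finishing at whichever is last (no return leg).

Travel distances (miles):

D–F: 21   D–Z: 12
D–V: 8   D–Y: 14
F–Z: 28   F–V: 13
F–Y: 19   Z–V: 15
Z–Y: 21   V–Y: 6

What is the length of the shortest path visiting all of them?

There are 4! = 24 possible orderings.
D - F - Z - V - Y: 21+28+15+6 = 70
D - F - Z - Y - V: 21+28+21+6 = 76
D - F - V - Z - Y: 21+13+15+21 = 70
D - F - V - Y - Z: 21+13+6+21 = 61
D - F - Y - Z - V: 21+19+21+15 = 76
D - F - Y - V - Z: 21+19+6+15 = 61
D - Z - F - V - Y: 12+28+13+6 = 59
D - Z - F - Y - V: 12+28+19+6 = 65
D - Z - V - F - Y: 12+15+13+19 = 59
D - Z - V - Y - F: 12+15+6+19 = 52
D - Z - Y - F - V: 12+21+19+13 = 65
D - Z - Y - V - F: 12+21+6+13 = 52
D - V - F - Z - Y: 8+13+28+21 = 70
D - V - F - Y - Z: 8+13+19+21 = 61
… (10 more)
The minimum is 52.
One shortest path: D → Z → V → Y → F.

Shortest open route: 52 miles.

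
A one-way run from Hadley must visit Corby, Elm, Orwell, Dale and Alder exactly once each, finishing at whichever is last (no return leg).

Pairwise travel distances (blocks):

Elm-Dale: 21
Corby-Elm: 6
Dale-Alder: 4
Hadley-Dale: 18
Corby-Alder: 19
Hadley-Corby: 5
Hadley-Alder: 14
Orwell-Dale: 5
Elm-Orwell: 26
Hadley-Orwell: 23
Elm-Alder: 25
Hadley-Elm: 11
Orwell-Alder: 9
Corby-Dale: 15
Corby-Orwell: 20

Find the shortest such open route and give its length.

There are 5! = 120 possible orderings.
Hadley→Corby→Elm→Orwell→Dale→Alder: 5+6+26+5+4 = 46
Hadley→Corby→Elm→Orwell→Alder→Dale: 5+6+26+9+4 = 50
Hadley→Corby→Elm→Dale→Orwell→Alder: 5+6+21+5+9 = 46
Hadley→Corby→Elm→Dale→Alder→Orwell: 5+6+21+4+9 = 45
Hadley→Corby→Elm→Alder→Orwell→Dale: 5+6+25+9+5 = 50
Hadley→Corby→Elm→Alder→Dale→Orwell: 5+6+25+4+5 = 45
Hadley→Corby→Orwell→Elm→Dale→Alder: 5+20+26+21+4 = 76
Hadley→Corby→Orwell→Elm→Alder→Dale: 5+20+26+25+4 = 80
Hadley→Corby→Orwell→Dale→Elm→Alder: 5+20+5+21+25 = 76
Hadley→Corby→Orwell→Dale→Alder→Elm: 5+20+5+4+25 = 59
Hadley→Corby→Orwell→Alder→Elm→Dale: 5+20+9+25+21 = 80
Hadley→Corby→Orwell→Alder→Dale→Elm: 5+20+9+4+21 = 59
Hadley→Corby→Dale→Elm→Orwell→Alder: 5+15+21+26+9 = 76
Hadley→Corby→Dale→Elm→Alder→Orwell: 5+15+21+25+9 = 75
… (106 more)
The minimum is 45.
One shortest path: Hadley → Corby → Elm → Dale → Alder → Orwell.

Minimum one-way distance = 45 blocks.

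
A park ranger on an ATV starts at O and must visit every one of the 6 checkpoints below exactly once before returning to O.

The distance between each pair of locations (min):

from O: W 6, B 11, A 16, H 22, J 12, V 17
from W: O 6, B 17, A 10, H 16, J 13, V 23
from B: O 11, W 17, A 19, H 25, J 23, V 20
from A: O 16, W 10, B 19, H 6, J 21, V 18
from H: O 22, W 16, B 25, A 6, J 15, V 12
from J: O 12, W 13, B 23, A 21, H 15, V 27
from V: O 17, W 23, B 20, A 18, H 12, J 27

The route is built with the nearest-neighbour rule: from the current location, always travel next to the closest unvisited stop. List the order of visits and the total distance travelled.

Nearest-neighbour total = 89 min; route O → W → A → H → V → B → J → O.

From O: distances to unvisited — W=6, B=11, J=12, A=16, V=17, H=22. Nearest is W (6).
From W: distances to unvisited — A=10, J=13, H=16, B=17, V=23. Nearest is A (10).
From A: distances to unvisited — H=6, V=18, B=19, J=21. Nearest is H (6).
From H: distances to unvisited — V=12, J=15, B=25. Nearest is V (12).
From V: distances to unvisited — B=20, J=27. Nearest is B (20).
From B: distances to unvisited — J=23. Nearest is J (23).
Return J→O: 12.
Total = 6 + 10 + 6 + 12 + 20 + 23 + 12 = 89.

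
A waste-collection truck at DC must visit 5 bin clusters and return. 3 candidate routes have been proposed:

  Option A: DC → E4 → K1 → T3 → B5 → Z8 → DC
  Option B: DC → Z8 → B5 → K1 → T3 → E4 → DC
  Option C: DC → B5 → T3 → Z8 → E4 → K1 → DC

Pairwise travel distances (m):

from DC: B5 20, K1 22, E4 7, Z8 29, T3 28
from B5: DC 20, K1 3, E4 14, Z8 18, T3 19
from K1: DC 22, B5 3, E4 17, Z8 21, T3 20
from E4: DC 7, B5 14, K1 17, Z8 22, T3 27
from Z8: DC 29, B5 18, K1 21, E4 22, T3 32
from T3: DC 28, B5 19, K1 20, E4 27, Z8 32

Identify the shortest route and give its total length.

Option A: 7 + 17 + 20 + 19 + 18 + 29 = 110
Option B: 29 + 18 + 3 + 20 + 27 + 7 = 104
Option C: 20 + 19 + 32 + 22 + 17 + 22 = 132

Shortest is Option B, total 104 m.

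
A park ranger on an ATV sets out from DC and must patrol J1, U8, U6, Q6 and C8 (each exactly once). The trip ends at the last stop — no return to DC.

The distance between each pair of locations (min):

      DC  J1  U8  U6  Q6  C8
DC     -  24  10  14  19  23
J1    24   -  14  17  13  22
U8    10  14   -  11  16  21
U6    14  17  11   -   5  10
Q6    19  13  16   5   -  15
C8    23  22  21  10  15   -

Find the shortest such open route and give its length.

There are 5! = 120 possible orderings.
DC - J1 - U8 - U6 - Q6 - C8: 24+14+11+5+15 = 69
DC - J1 - U8 - U6 - C8 - Q6: 24+14+11+10+15 = 74
DC - J1 - U8 - Q6 - U6 - C8: 24+14+16+5+10 = 69
DC - J1 - U8 - Q6 - C8 - U6: 24+14+16+15+10 = 79
DC - J1 - U8 - C8 - U6 - Q6: 24+14+21+10+5 = 74
DC - J1 - U8 - C8 - Q6 - U6: 24+14+21+15+5 = 79
DC - J1 - U6 - U8 - Q6 - C8: 24+17+11+16+15 = 83
DC - J1 - U6 - U8 - C8 - Q6: 24+17+11+21+15 = 88
DC - J1 - U6 - Q6 - U8 - C8: 24+17+5+16+21 = 83
DC - J1 - U6 - Q6 - C8 - U8: 24+17+5+15+21 = 82
DC - J1 - U6 - C8 - U8 - Q6: 24+17+10+21+16 = 88
DC - J1 - U6 - C8 - Q6 - U8: 24+17+10+15+16 = 82
DC - J1 - Q6 - U8 - U6 - C8: 24+13+16+11+10 = 74
DC - J1 - Q6 - U8 - C8 - U6: 24+13+16+21+10 = 84
… (106 more)
DC - U8 - J1 - Q6 - U6 - C8: 10+14+13+5+10 = 52  ← best
The minimum is 52.
One shortest path: DC → U8 → J1 → Q6 → U6 → C8.

Minimum one-way distance = 52 min.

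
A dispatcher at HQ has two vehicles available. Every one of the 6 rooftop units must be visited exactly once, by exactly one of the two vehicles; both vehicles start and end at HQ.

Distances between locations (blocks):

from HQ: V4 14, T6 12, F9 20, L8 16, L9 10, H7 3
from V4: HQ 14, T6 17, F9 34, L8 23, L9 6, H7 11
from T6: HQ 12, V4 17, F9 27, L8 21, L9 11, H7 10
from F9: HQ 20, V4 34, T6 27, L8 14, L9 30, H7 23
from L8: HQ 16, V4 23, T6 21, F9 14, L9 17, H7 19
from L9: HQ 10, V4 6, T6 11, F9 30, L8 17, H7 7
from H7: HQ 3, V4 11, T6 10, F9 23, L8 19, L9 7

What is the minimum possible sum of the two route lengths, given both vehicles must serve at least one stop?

Try each way of splitting the stops between the two vehicles (each non-empty) and, for each split, find the best tour for each vehicle:
  {V4} + {T6, F9, L8, L9, H7}: 28 + 75 = 103
  {T6} + {V4, F9, L8, L9, H7}: 24 + 71 = 95
  {V4, T6} + {F9, L8, L9, H7}: 43 + 61 = 104
  {F9} + {V4, T6, L8, L9, H7}: 40 + 68 = 108
  {V4, F9} + {T6, L8, L9, H7}: 68 + 57 = 125
  {T6, F9} + {V4, L8, L9, H7}: 59 + 53 = 112
  … (31 splits in total)
  {V4, T6, F9, L8, L9} + {H7}: 86 + 6 = 92  ← best
Best: vehicle 1 HQ → V4 → L9 → T6 → L8 → F9 → HQ = 86; vehicle 2 HQ → H7 → HQ = 6; combined 92.

92 blocks — the smallest possible combined total.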